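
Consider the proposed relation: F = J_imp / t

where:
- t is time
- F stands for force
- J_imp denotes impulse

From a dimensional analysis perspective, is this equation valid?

Yes

t (time) has dimensions [T].
F (force) has dimensions [L M T^-2].
J_imp (impulse) has dimensions [L M T^-1].

Left side: [L M T^-2]
Right side: [L M T^-2]

Both sides have the same dimensions, so the equation is dimensionally consistent.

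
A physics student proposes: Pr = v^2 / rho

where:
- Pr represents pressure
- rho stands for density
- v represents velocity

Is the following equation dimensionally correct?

No

Pr (pressure) has dimensions [L^-1 M T^-2].
rho (density) has dimensions [L^-3 M].
v (velocity) has dimensions [L T^-1].

Left side: [L^-1 M T^-2]
Right side: [L^5 M^-1 T^-2]

The two sides have different dimensions, so the equation is NOT dimensionally consistent.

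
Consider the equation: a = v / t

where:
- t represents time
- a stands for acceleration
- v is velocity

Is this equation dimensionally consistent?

Yes

t (time) has dimensions [T].
a (acceleration) has dimensions [L T^-2].
v (velocity) has dimensions [L T^-1].

Left side: [L T^-2]
Right side: [L T^-2]

Both sides have the same dimensions, so the equation is dimensionally consistent.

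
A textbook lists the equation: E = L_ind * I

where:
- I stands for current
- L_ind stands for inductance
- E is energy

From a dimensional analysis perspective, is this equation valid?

No

I (current) has dimensions [I].
L_ind (inductance) has dimensions [I^-2 L^2 M T^-2].
E (energy) has dimensions [L^2 M T^-2].

Left side: [L^2 M T^-2]
Right side: [I^-1 L^2 M T^-2]

The two sides have different dimensions, so the equation is NOT dimensionally consistent.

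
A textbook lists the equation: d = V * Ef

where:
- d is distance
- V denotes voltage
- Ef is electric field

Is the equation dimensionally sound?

No

d (distance) has dimensions [L].
V (voltage) has dimensions [I^-1 L^2 M T^-3].
Ef (electric field) has dimensions [I^-1 L M T^-3].

Left side: [L]
Right side: [I^-2 L^3 M^2 T^-6]

The two sides have different dimensions, so the equation is NOT dimensionally consistent.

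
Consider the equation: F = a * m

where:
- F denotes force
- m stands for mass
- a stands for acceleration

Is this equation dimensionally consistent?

Yes

F (force) has dimensions [L M T^-2].
m (mass) has dimensions [M].
a (acceleration) has dimensions [L T^-2].

Left side: [L M T^-2]
Right side: [L M T^-2]

Both sides have the same dimensions, so the equation is dimensionally consistent.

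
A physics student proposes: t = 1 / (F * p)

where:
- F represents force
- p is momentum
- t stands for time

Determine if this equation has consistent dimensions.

No

F (force) has dimensions [L M T^-2].
p (momentum) has dimensions [L M T^-1].
t (time) has dimensions [T].

Left side: [T]
Right side: [L^-2 M^-2 T^3]

The two sides have different dimensions, so the equation is NOT dimensionally consistent.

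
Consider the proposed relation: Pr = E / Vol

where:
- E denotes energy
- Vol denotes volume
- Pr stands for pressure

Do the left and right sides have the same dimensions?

Yes

E (energy) has dimensions [L^2 M T^-2].
Vol (volume) has dimensions [L^3].
Pr (pressure) has dimensions [L^-1 M T^-2].

Left side: [L^-1 M T^-2]
Right side: [L^-1 M T^-2]

Both sides have the same dimensions, so the equation is dimensionally consistent.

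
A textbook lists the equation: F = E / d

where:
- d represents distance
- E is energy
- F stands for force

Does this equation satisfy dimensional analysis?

Yes

d (distance) has dimensions [L].
E (energy) has dimensions [L^2 M T^-2].
F (force) has dimensions [L M T^-2].

Left side: [L M T^-2]
Right side: [L M T^-2]

Both sides have the same dimensions, so the equation is dimensionally consistent.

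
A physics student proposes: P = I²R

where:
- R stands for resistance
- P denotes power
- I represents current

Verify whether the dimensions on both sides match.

Yes

R (resistance) has dimensions [I^-2 L^2 M T^-3].
P (power) has dimensions [L^2 M T^-3].
I (current) has dimensions [I].

Left side: [L^2 M T^-3]
Right side: [L^2 M T^-3]

Both sides have the same dimensions, so the equation is dimensionally consistent.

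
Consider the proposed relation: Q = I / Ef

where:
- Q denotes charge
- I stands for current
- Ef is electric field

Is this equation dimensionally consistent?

No

Q (charge) has dimensions [I T].
I (current) has dimensions [I].
Ef (electric field) has dimensions [I^-1 L M T^-3].

Left side: [I T]
Right side: [I^2 L^-1 M^-1 T^3]

The two sides have different dimensions, so the equation is NOT dimensionally consistent.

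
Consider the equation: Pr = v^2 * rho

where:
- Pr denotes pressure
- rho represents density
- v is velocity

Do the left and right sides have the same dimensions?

Yes

Pr (pressure) has dimensions [L^-1 M T^-2].
rho (density) has dimensions [L^-3 M].
v (velocity) has dimensions [L T^-1].

Left side: [L^-1 M T^-2]
Right side: [L^-1 M T^-2]

Both sides have the same dimensions, so the equation is dimensionally consistent.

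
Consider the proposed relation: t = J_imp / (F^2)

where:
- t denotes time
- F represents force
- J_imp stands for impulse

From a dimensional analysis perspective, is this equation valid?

No

t (time) has dimensions [T].
F (force) has dimensions [L M T^-2].
J_imp (impulse) has dimensions [L M T^-1].

Left side: [T]
Right side: [L^-1 M^-1 T^3]

The two sides have different dimensions, so the equation is NOT dimensionally consistent.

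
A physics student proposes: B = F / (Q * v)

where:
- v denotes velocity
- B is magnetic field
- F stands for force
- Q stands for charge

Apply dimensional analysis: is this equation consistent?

Yes

v (velocity) has dimensions [L T^-1].
B (magnetic field) has dimensions [I^-1 M T^-2].
F (force) has dimensions [L M T^-2].
Q (charge) has dimensions [I T].

Left side: [I^-1 M T^-2]
Right side: [I^-1 M T^-2]

Both sides have the same dimensions, so the equation is dimensionally consistent.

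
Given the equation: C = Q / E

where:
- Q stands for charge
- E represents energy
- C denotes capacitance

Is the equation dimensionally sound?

No

Q (charge) has dimensions [I T].
E (energy) has dimensions [L^2 M T^-2].
C (capacitance) has dimensions [I^2 L^-2 M^-1 T^4].

Left side: [I^2 L^-2 M^-1 T^4]
Right side: [I L^-2 M^-1 T^3]

The two sides have different dimensions, so the equation is NOT dimensionally consistent.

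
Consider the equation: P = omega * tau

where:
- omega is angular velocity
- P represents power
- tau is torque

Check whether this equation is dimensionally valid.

Yes

omega (angular velocity) has dimensions [T^-1].
P (power) has dimensions [L^2 M T^-3].
tau (torque) has dimensions [L^2 M T^-2].

Left side: [L^2 M T^-3]
Right side: [L^2 M T^-3]

Both sides have the same dimensions, so the equation is dimensionally consistent.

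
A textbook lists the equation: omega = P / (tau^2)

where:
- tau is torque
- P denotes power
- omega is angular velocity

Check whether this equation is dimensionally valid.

No

tau (torque) has dimensions [L^2 M T^-2].
P (power) has dimensions [L^2 M T^-3].
omega (angular velocity) has dimensions [T^-1].

Left side: [T^-1]
Right side: [L^-2 M^-1 T]

The two sides have different dimensions, so the equation is NOT dimensionally consistent.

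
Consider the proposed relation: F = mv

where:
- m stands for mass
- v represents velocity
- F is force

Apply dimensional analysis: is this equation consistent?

No

m (mass) has dimensions [M].
v (velocity) has dimensions [L T^-1].
F (force) has dimensions [L M T^-2].

Left side: [L M T^-2]
Right side: [L M T^-1]

The two sides have different dimensions, so the equation is NOT dimensionally consistent.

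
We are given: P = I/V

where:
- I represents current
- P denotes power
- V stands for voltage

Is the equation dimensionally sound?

No

I (current) has dimensions [I].
P (power) has dimensions [L^2 M T^-3].
V (voltage) has dimensions [I^-1 L^2 M T^-3].

Left side: [L^2 M T^-3]
Right side: [I^2 L^-2 M^-1 T^3]

The two sides have different dimensions, so the equation is NOT dimensionally consistent.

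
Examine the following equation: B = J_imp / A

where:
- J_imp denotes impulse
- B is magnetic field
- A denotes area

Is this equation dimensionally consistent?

No

J_imp (impulse) has dimensions [L M T^-1].
B (magnetic field) has dimensions [I^-1 M T^-2].
A (area) has dimensions [L^2].

Left side: [I^-1 M T^-2]
Right side: [L^-1 M T^-1]

The two sides have different dimensions, so the equation is NOT dimensionally consistent.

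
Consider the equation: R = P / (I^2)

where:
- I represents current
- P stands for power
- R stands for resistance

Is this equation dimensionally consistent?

Yes

I (current) has dimensions [I].
P (power) has dimensions [L^2 M T^-3].
R (resistance) has dimensions [I^-2 L^2 M T^-3].

Left side: [I^-2 L^2 M T^-3]
Right side: [I^-2 L^2 M T^-3]

Both sides have the same dimensions, so the equation is dimensionally consistent.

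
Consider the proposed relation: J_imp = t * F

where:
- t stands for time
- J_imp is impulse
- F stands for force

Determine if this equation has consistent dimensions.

Yes

t (time) has dimensions [T].
J_imp (impulse) has dimensions [L M T^-1].
F (force) has dimensions [L M T^-2].

Left side: [L M T^-1]
Right side: [L M T^-1]

Both sides have the same dimensions, so the equation is dimensionally consistent.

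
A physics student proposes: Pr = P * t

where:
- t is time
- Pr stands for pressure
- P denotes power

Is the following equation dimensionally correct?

No

t (time) has dimensions [T].
Pr (pressure) has dimensions [L^-1 M T^-2].
P (power) has dimensions [L^2 M T^-3].

Left side: [L^-1 M T^-2]
Right side: [L^2 M T^-2]

The two sides have different dimensions, so the equation is NOT dimensionally consistent.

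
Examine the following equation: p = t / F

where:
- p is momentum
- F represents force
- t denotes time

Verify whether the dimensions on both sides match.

No

p (momentum) has dimensions [L M T^-1].
F (force) has dimensions [L M T^-2].
t (time) has dimensions [T].

Left side: [L M T^-1]
Right side: [L^-1 M^-1 T^3]

The two sides have different dimensions, so the equation is NOT dimensionally consistent.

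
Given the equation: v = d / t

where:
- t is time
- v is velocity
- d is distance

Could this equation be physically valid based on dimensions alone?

Yes

t (time) has dimensions [T].
v (velocity) has dimensions [L T^-1].
d (distance) has dimensions [L].

Left side: [L T^-1]
Right side: [L T^-1]

Both sides have the same dimensions, so the equation is dimensionally consistent.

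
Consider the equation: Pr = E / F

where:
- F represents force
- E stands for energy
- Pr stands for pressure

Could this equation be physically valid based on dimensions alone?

No

F (force) has dimensions [L M T^-2].
E (energy) has dimensions [L^2 M T^-2].
Pr (pressure) has dimensions [L^-1 M T^-2].

Left side: [L^-1 M T^-2]
Right side: [L]

The two sides have different dimensions, so the equation is NOT dimensionally consistent.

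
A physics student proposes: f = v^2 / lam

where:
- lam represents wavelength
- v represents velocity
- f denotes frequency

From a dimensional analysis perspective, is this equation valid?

No

lam (wavelength) has dimensions [L].
v (velocity) has dimensions [L T^-1].
f (frequency) has dimensions [T^-1].

Left side: [T^-1]
Right side: [L T^-2]

The two sides have different dimensions, so the equation is NOT dimensionally consistent.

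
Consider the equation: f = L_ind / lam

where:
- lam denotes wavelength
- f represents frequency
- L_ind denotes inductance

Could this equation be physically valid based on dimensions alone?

No

lam (wavelength) has dimensions [L].
f (frequency) has dimensions [T^-1].
L_ind (inductance) has dimensions [I^-2 L^2 M T^-2].

Left side: [T^-1]
Right side: [I^-2 L M T^-2]

The two sides have different dimensions, so the equation is NOT dimensionally consistent.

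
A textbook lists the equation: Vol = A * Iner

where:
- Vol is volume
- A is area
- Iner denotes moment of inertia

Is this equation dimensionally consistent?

No

Vol (volume) has dimensions [L^3].
A (area) has dimensions [L^2].
Iner (moment of inertia) has dimensions [L^2 M].

Left side: [L^3]
Right side: [L^4 M]

The two sides have different dimensions, so the equation is NOT dimensionally consistent.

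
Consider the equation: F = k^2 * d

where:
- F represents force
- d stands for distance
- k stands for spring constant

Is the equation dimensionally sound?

No

F (force) has dimensions [L M T^-2].
d (distance) has dimensions [L].
k (spring constant) has dimensions [M T^-2].

Left side: [L M T^-2]
Right side: [L M^2 T^-4]

The two sides have different dimensions, so the equation is NOT dimensionally consistent.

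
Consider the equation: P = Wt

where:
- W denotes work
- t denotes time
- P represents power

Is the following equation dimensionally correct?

No

W (work) has dimensions [L^2 M T^-2].
t (time) has dimensions [T].
P (power) has dimensions [L^2 M T^-3].

Left side: [L^2 M T^-3]
Right side: [L^2 M T^-1]

The two sides have different dimensions, so the equation is NOT dimensionally consistent.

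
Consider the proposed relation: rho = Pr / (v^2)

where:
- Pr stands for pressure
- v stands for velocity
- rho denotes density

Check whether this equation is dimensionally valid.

Yes

Pr (pressure) has dimensions [L^-1 M T^-2].
v (velocity) has dimensions [L T^-1].
rho (density) has dimensions [L^-3 M].

Left side: [L^-3 M]
Right side: [L^-3 M]

Both sides have the same dimensions, so the equation is dimensionally consistent.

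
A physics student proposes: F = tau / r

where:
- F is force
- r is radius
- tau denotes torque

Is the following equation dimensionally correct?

Yes

F (force) has dimensions [L M T^-2].
r (radius) has dimensions [L].
tau (torque) has dimensions [L^2 M T^-2].

Left side: [L M T^-2]
Right side: [L M T^-2]

Both sides have the same dimensions, so the equation is dimensionally consistent.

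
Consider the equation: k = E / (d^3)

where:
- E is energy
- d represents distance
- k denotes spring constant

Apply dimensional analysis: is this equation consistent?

No

E (energy) has dimensions [L^2 M T^-2].
d (distance) has dimensions [L].
k (spring constant) has dimensions [M T^-2].

Left side: [M T^-2]
Right side: [L^-1 M T^-2]

The two sides have different dimensions, so the equation is NOT dimensionally consistent.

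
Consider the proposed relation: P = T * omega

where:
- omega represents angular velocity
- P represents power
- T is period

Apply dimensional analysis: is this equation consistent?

No

omega (angular velocity) has dimensions [T^-1].
P (power) has dimensions [L^2 M T^-3].
T (period) has dimensions [T].

Left side: [L^2 M T^-3]
Right side: [dimensionless]

The two sides have different dimensions, so the equation is NOT dimensionally consistent.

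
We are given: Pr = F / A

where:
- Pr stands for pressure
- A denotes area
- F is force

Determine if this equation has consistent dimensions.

Yes

Pr (pressure) has dimensions [L^-1 M T^-2].
A (area) has dimensions [L^2].
F (force) has dimensions [L M T^-2].

Left side: [L^-1 M T^-2]
Right side: [L^-1 M T^-2]

Both sides have the same dimensions, so the equation is dimensionally consistent.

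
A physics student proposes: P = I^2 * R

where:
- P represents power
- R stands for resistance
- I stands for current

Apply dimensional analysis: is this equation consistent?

Yes

P (power) has dimensions [L^2 M T^-3].
R (resistance) has dimensions [I^-2 L^2 M T^-3].
I (current) has dimensions [I].

Left side: [L^2 M T^-3]
Right side: [L^2 M T^-3]

Both sides have the same dimensions, so the equation is dimensionally consistent.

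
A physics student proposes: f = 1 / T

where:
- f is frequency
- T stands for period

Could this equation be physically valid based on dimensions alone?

Yes

f (frequency) has dimensions [T^-1].
T (period) has dimensions [T].

Left side: [T^-1]
Right side: [T^-1]

Both sides have the same dimensions, so the equation is dimensionally consistent.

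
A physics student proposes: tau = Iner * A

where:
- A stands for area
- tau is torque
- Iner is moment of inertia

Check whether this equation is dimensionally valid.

No

A (area) has dimensions [L^2].
tau (torque) has dimensions [L^2 M T^-2].
Iner (moment of inertia) has dimensions [L^2 M].

Left side: [L^2 M T^-2]
Right side: [L^4 M]

The two sides have different dimensions, so the equation is NOT dimensionally consistent.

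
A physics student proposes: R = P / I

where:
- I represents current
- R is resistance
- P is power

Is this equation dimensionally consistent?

No

I (current) has dimensions [I].
R (resistance) has dimensions [I^-2 L^2 M T^-3].
P (power) has dimensions [L^2 M T^-3].

Left side: [I^-2 L^2 M T^-3]
Right side: [I^-1 L^2 M T^-3]

The two sides have different dimensions, so the equation is NOT dimensionally consistent.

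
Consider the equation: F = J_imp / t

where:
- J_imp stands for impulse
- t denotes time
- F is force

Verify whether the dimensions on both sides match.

Yes

J_imp (impulse) has dimensions [L M T^-1].
t (time) has dimensions [T].
F (force) has dimensions [L M T^-2].

Left side: [L M T^-2]
Right side: [L M T^-2]

Both sides have the same dimensions, so the equation is dimensionally consistent.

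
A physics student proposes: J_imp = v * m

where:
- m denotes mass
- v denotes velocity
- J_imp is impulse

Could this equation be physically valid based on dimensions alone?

Yes

m (mass) has dimensions [M].
v (velocity) has dimensions [L T^-1].
J_imp (impulse) has dimensions [L M T^-1].

Left side: [L M T^-1]
Right side: [L M T^-1]

Both sides have the same dimensions, so the equation is dimensionally consistent.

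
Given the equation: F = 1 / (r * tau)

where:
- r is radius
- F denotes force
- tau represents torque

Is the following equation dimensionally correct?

No

r (radius) has dimensions [L].
F (force) has dimensions [L M T^-2].
tau (torque) has dimensions [L^2 M T^-2].

Left side: [L M T^-2]
Right side: [L^-3 M^-1 T^2]

The two sides have different dimensions, so the equation is NOT dimensionally consistent.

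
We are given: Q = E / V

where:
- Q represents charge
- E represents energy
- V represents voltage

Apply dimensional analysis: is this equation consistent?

Yes

Q (charge) has dimensions [I T].
E (energy) has dimensions [L^2 M T^-2].
V (voltage) has dimensions [I^-1 L^2 M T^-3].

Left side: [I T]
Right side: [I T]

Both sides have the same dimensions, so the equation is dimensionally consistent.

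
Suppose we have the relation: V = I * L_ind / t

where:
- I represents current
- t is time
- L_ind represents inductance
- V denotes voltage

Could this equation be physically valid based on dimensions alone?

Yes

I (current) has dimensions [I].
t (time) has dimensions [T].
L_ind (inductance) has dimensions [I^-2 L^2 M T^-2].
V (voltage) has dimensions [I^-1 L^2 M T^-3].

Left side: [I^-1 L^2 M T^-3]
Right side: [I^-1 L^2 M T^-3]

Both sides have the same dimensions, so the equation is dimensionally consistent.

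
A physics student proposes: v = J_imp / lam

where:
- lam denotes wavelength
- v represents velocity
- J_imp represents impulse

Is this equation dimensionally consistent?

No

lam (wavelength) has dimensions [L].
v (velocity) has dimensions [L T^-1].
J_imp (impulse) has dimensions [L M T^-1].

Left side: [L T^-1]
Right side: [M T^-1]

The two sides have different dimensions, so the equation is NOT dimensionally consistent.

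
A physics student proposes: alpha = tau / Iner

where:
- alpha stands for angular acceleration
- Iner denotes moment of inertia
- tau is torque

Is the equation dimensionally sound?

Yes

alpha (angular acceleration) has dimensions [T^-2].
Iner (moment of inertia) has dimensions [L^2 M].
tau (torque) has dimensions [L^2 M T^-2].

Left side: [T^-2]
Right side: [T^-2]

Both sides have the same dimensions, so the equation is dimensionally consistent.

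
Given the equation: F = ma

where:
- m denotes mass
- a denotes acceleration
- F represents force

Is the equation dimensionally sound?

Yes

m (mass) has dimensions [M].
a (acceleration) has dimensions [L T^-2].
F (force) has dimensions [L M T^-2].

Left side: [L M T^-2]
Right side: [L M T^-2]

Both sides have the same dimensions, so the equation is dimensionally consistent.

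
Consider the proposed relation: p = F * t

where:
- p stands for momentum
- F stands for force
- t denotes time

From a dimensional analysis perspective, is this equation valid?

Yes

p (momentum) has dimensions [L M T^-1].
F (force) has dimensions [L M T^-2].
t (time) has dimensions [T].

Left side: [L M T^-1]
Right side: [L M T^-1]

Both sides have the same dimensions, so the equation is dimensionally consistent.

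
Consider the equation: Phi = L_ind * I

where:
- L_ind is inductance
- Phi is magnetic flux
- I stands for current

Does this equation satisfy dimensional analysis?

Yes

L_ind (inductance) has dimensions [I^-2 L^2 M T^-2].
Phi (magnetic flux) has dimensions [I^-1 L^2 M T^-2].
I (current) has dimensions [I].

Left side: [I^-1 L^2 M T^-2]
Right side: [I^-1 L^2 M T^-2]

Both sides have the same dimensions, so the equation is dimensionally consistent.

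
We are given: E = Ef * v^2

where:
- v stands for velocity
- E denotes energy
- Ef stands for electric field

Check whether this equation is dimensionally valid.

No

v (velocity) has dimensions [L T^-1].
E (energy) has dimensions [L^2 M T^-2].
Ef (electric field) has dimensions [I^-1 L M T^-3].

Left side: [L^2 M T^-2]
Right side: [I^-1 L^3 M T^-5]

The two sides have different dimensions, so the equation is NOT dimensionally consistent.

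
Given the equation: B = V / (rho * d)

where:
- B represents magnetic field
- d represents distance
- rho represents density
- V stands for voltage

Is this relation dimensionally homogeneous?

No

B (magnetic field) has dimensions [I^-1 M T^-2].
d (distance) has dimensions [L].
rho (density) has dimensions [L^-3 M].
V (voltage) has dimensions [I^-1 L^2 M T^-3].

Left side: [I^-1 M T^-2]
Right side: [I^-1 L^4 T^-3]

The two sides have different dimensions, so the equation is NOT dimensionally consistent.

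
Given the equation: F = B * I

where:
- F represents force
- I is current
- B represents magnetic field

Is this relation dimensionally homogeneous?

No

F (force) has dimensions [L M T^-2].
I (current) has dimensions [I].
B (magnetic field) has dimensions [I^-1 M T^-2].

Left side: [L M T^-2]
Right side: [M T^-2]

The two sides have different dimensions, so the equation is NOT dimensionally consistent.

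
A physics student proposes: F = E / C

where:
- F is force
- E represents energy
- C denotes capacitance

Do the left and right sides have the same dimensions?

No

F (force) has dimensions [L M T^-2].
E (energy) has dimensions [L^2 M T^-2].
C (capacitance) has dimensions [I^2 L^-2 M^-1 T^4].

Left side: [L M T^-2]
Right side: [I^-2 L^4 M^2 T^-6]

The two sides have different dimensions, so the equation is NOT dimensionally consistent.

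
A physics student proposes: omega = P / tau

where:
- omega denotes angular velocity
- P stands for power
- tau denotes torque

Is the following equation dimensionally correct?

Yes

omega (angular velocity) has dimensions [T^-1].
P (power) has dimensions [L^2 M T^-3].
tau (torque) has dimensions [L^2 M T^-2].

Left side: [T^-1]
Right side: [T^-1]

Both sides have the same dimensions, so the equation is dimensionally consistent.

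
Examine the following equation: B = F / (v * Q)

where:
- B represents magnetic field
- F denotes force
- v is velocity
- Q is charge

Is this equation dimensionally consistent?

Yes

B (magnetic field) has dimensions [I^-1 M T^-2].
F (force) has dimensions [L M T^-2].
v (velocity) has dimensions [L T^-1].
Q (charge) has dimensions [I T].

Left side: [I^-1 M T^-2]
Right side: [I^-1 M T^-2]

Both sides have the same dimensions, so the equation is dimensionally consistent.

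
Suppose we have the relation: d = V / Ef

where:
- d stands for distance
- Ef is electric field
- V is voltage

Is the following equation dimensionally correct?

Yes

d (distance) has dimensions [L].
Ef (electric field) has dimensions [I^-1 L M T^-3].
V (voltage) has dimensions [I^-1 L^2 M T^-3].

Left side: [L]
Right side: [L]

Both sides have the same dimensions, so the equation is dimensionally consistent.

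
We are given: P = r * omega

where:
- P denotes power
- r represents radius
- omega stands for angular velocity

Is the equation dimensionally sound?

No

P (power) has dimensions [L^2 M T^-3].
r (radius) has dimensions [L].
omega (angular velocity) has dimensions [T^-1].

Left side: [L^2 M T^-3]
Right side: [L T^-1]

The two sides have different dimensions, so the equation is NOT dimensionally consistent.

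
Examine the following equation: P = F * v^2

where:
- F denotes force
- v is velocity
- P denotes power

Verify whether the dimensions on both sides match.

No

F (force) has dimensions [L M T^-2].
v (velocity) has dimensions [L T^-1].
P (power) has dimensions [L^2 M T^-3].

Left side: [L^2 M T^-3]
Right side: [L^3 M T^-4]

The two sides have different dimensions, so the equation is NOT dimensionally consistent.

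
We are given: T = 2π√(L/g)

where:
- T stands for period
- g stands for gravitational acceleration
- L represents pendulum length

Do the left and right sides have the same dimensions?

Yes

T (period) has dimensions [T].
g (gravitational acceleration) has dimensions [L T^-2].
L (pendulum length) has dimensions [L].

Left side: [T]
Right side: [T]

Both sides have the same dimensions, so the equation is dimensionally consistent.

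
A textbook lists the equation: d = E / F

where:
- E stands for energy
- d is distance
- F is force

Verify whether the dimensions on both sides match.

Yes

E (energy) has dimensions [L^2 M T^-2].
d (distance) has dimensions [L].
F (force) has dimensions [L M T^-2].

Left side: [L]
Right side: [L]

Both sides have the same dimensions, so the equation is dimensionally consistent.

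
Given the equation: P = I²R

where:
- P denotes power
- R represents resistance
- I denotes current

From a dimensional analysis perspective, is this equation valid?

Yes

P (power) has dimensions [L^2 M T^-3].
R (resistance) has dimensions [I^-2 L^2 M T^-3].
I (current) has dimensions [I].

Left side: [L^2 M T^-3]
Right side: [L^2 M T^-3]

Both sides have the same dimensions, so the equation is dimensionally consistent.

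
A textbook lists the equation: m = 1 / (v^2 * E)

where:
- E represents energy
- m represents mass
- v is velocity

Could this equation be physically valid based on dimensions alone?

No

E (energy) has dimensions [L^2 M T^-2].
m (mass) has dimensions [M].
v (velocity) has dimensions [L T^-1].

Left side: [M]
Right side: [L^-4 M^-1 T^4]

The two sides have different dimensions, so the equation is NOT dimensionally consistent.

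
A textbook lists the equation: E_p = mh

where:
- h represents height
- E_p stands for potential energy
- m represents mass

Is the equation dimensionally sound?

No

h (height) has dimensions [L].
E_p (potential energy) has dimensions [L^2 M T^-2].
m (mass) has dimensions [M].

Left side: [L^2 M T^-2]
Right side: [L M]

The two sides have different dimensions, so the equation is NOT dimensionally consistent.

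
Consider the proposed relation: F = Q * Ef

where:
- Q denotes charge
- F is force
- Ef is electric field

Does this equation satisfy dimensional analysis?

Yes

Q (charge) has dimensions [I T].
F (force) has dimensions [L M T^-2].
Ef (electric field) has dimensions [I^-1 L M T^-3].

Left side: [L M T^-2]
Right side: [L M T^-2]

Both sides have the same dimensions, so the equation is dimensionally consistent.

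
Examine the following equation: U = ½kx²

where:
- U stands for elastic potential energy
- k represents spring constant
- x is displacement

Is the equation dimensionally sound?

Yes

U (elastic potential energy) has dimensions [L^2 M T^-2].
k (spring constant) has dimensions [M T^-2].
x (displacement) has dimensions [L].

Left side: [L^2 M T^-2]
Right side: [L^2 M T^-2]

Both sides have the same dimensions, so the equation is dimensionally consistent.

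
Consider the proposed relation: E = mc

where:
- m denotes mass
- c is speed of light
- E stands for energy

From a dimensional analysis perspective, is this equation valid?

No

m (mass) has dimensions [M].
c (speed of light) has dimensions [L T^-1].
E (energy) has dimensions [L^2 M T^-2].

Left side: [L^2 M T^-2]
Right side: [L M T^-1]

The two sides have different dimensions, so the equation is NOT dimensionally consistent.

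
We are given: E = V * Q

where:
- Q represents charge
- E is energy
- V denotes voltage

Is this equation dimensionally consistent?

Yes

Q (charge) has dimensions [I T].
E (energy) has dimensions [L^2 M T^-2].
V (voltage) has dimensions [I^-1 L^2 M T^-3].

Left side: [L^2 M T^-2]
Right side: [L^2 M T^-2]

Both sides have the same dimensions, so the equation is dimensionally consistent.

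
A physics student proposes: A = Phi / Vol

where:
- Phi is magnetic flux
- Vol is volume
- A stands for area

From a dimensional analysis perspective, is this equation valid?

No

Phi (magnetic flux) has dimensions [I^-1 L^2 M T^-2].
Vol (volume) has dimensions [L^3].
A (area) has dimensions [L^2].

Left side: [L^2]
Right side: [I^-1 L^-1 M T^-2]

The two sides have different dimensions, so the equation is NOT dimensionally consistent.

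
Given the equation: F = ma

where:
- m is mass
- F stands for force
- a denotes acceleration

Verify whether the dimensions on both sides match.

Yes

m (mass) has dimensions [M].
F (force) has dimensions [L M T^-2].
a (acceleration) has dimensions [L T^-2].

Left side: [L M T^-2]
Right side: [L M T^-2]

Both sides have the same dimensions, so the equation is dimensionally consistent.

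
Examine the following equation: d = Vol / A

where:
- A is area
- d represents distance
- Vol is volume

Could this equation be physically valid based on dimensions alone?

Yes

A (area) has dimensions [L^2].
d (distance) has dimensions [L].
Vol (volume) has dimensions [L^3].

Left side: [L]
Right side: [L]

Both sides have the same dimensions, so the equation is dimensionally consistent.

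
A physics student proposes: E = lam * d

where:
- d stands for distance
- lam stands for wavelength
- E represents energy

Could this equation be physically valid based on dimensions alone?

No

d (distance) has dimensions [L].
lam (wavelength) has dimensions [L].
E (energy) has dimensions [L^2 M T^-2].

Left side: [L^2 M T^-2]
Right side: [L^2]

The two sides have different dimensions, so the equation is NOT dimensionally consistent.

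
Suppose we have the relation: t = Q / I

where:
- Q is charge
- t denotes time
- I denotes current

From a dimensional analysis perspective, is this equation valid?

Yes

Q (charge) has dimensions [I T].
t (time) has dimensions [T].
I (current) has dimensions [I].

Left side: [T]
Right side: [T]

Both sides have the same dimensions, so the equation is dimensionally consistent.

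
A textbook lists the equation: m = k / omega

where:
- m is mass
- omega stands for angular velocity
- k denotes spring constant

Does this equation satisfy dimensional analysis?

No

m (mass) has dimensions [M].
omega (angular velocity) has dimensions [T^-1].
k (spring constant) has dimensions [M T^-2].

Left side: [M]
Right side: [M T^-1]

The two sides have different dimensions, so the equation is NOT dimensionally consistent.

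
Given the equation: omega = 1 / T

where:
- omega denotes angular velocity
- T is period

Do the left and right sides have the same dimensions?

Yes

omega (angular velocity) has dimensions [T^-1].
T (period) has dimensions [T].

Left side: [T^-1]
Right side: [T^-1]

Both sides have the same dimensions, so the equation is dimensionally consistent.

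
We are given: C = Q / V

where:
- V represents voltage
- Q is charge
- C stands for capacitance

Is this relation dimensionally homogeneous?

Yes

V (voltage) has dimensions [I^-1 L^2 M T^-3].
Q (charge) has dimensions [I T].
C (capacitance) has dimensions [I^2 L^-2 M^-1 T^4].

Left side: [I^2 L^-2 M^-1 T^4]
Right side: [I^2 L^-2 M^-1 T^4]

Both sides have the same dimensions, so the equation is dimensionally consistent.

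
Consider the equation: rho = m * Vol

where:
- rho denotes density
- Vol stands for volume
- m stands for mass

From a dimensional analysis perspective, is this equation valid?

No

rho (density) has dimensions [L^-3 M].
Vol (volume) has dimensions [L^3].
m (mass) has dimensions [M].

Left side: [L^-3 M]
Right side: [L^3 M]

The two sides have different dimensions, so the equation is NOT dimensionally consistent.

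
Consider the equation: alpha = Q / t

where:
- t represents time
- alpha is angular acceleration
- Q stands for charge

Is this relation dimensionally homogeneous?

No

t (time) has dimensions [T].
alpha (angular acceleration) has dimensions [T^-2].
Q (charge) has dimensions [I T].

Left side: [T^-2]
Right side: [I]

The two sides have different dimensions, so the equation is NOT dimensionally consistent.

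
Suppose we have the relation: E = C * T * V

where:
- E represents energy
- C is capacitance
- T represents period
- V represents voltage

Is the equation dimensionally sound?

No

E (energy) has dimensions [L^2 M T^-2].
C (capacitance) has dimensions [I^2 L^-2 M^-1 T^4].
T (period) has dimensions [T].
V (voltage) has dimensions [I^-1 L^2 M T^-3].

Left side: [L^2 M T^-2]
Right side: [I T^2]

The two sides have different dimensions, so the equation is NOT dimensionally consistent.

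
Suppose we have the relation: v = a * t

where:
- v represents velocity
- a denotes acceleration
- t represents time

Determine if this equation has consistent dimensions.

Yes

v (velocity) has dimensions [L T^-1].
a (acceleration) has dimensions [L T^-2].
t (time) has dimensions [T].

Left side: [L T^-1]
Right side: [L T^-1]

Both sides have the same dimensions, so the equation is dimensionally consistent.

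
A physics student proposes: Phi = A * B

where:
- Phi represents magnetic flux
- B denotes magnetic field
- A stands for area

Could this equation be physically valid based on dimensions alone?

Yes

Phi (magnetic flux) has dimensions [I^-1 L^2 M T^-2].
B (magnetic field) has dimensions [I^-1 M T^-2].
A (area) has dimensions [L^2].

Left side: [I^-1 L^2 M T^-2]
Right side: [I^-1 L^2 M T^-2]

Both sides have the same dimensions, so the equation is dimensionally consistent.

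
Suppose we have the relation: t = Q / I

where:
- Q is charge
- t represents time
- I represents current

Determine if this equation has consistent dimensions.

Yes

Q (charge) has dimensions [I T].
t (time) has dimensions [T].
I (current) has dimensions [I].

Left side: [T]
Right side: [T]

Both sides have the same dimensions, so the equation is dimensionally consistent.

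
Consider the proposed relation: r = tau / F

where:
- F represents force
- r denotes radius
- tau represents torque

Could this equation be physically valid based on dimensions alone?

Yes

F (force) has dimensions [L M T^-2].
r (radius) has dimensions [L].
tau (torque) has dimensions [L^2 M T^-2].

Left side: [L]
Right side: [L]

Both sides have the same dimensions, so the equation is dimensionally consistent.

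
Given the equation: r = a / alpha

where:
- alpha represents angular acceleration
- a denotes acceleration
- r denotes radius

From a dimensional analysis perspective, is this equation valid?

Yes

alpha (angular acceleration) has dimensions [T^-2].
a (acceleration) has dimensions [L T^-2].
r (radius) has dimensions [L].

Left side: [L]
Right side: [L]

Both sides have the same dimensions, so the equation is dimensionally consistent.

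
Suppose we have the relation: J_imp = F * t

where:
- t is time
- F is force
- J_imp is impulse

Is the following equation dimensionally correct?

Yes

t (time) has dimensions [T].
F (force) has dimensions [L M T^-2].
J_imp (impulse) has dimensions [L M T^-1].

Left side: [L M T^-1]
Right side: [L M T^-1]

Both sides have the same dimensions, so the equation is dimensionally consistent.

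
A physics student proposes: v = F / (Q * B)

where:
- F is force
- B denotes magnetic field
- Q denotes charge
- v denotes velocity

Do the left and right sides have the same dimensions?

Yes

F (force) has dimensions [L M T^-2].
B (magnetic field) has dimensions [I^-1 M T^-2].
Q (charge) has dimensions [I T].
v (velocity) has dimensions [L T^-1].

Left side: [L T^-1]
Right side: [L T^-1]

Both sides have the same dimensions, so the equation is dimensionally consistent.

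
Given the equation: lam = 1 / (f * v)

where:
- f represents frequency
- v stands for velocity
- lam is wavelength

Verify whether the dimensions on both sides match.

No

f (frequency) has dimensions [T^-1].
v (velocity) has dimensions [L T^-1].
lam (wavelength) has dimensions [L].

Left side: [L]
Right side: [L^-1 T^2]

The two sides have different dimensions, so the equation is NOT dimensionally consistent.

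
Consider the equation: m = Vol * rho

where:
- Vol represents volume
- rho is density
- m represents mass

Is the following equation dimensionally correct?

Yes

Vol (volume) has dimensions [L^3].
rho (density) has dimensions [L^-3 M].
m (mass) has dimensions [M].

Left side: [M]
Right side: [M]

Both sides have the same dimensions, so the equation is dimensionally consistent.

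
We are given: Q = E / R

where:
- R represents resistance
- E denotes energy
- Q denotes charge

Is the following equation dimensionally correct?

No

R (resistance) has dimensions [I^-2 L^2 M T^-3].
E (energy) has dimensions [L^2 M T^-2].
Q (charge) has dimensions [I T].

Left side: [I T]
Right side: [I^2 T]

The two sides have different dimensions, so the equation is NOT dimensionally consistent.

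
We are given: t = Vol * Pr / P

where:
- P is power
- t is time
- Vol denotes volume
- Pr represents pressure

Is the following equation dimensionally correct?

Yes

P (power) has dimensions [L^2 M T^-3].
t (time) has dimensions [T].
Vol (volume) has dimensions [L^3].
Pr (pressure) has dimensions [L^-1 M T^-2].

Left side: [T]
Right side: [T]

Both sides have the same dimensions, so the equation is dimensionally consistent.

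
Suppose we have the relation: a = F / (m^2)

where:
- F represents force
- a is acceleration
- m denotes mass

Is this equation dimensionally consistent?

No

F (force) has dimensions [L M T^-2].
a (acceleration) has dimensions [L T^-2].
m (mass) has dimensions [M].

Left side: [L T^-2]
Right side: [L M^-1 T^-2]

The two sides have different dimensions, so the equation is NOT dimensionally consistent.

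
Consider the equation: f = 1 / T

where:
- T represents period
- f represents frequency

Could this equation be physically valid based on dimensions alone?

Yes

T (period) has dimensions [T].
f (frequency) has dimensions [T^-1].

Left side: [T^-1]
Right side: [T^-1]

Both sides have the same dimensions, so the equation is dimensionally consistent.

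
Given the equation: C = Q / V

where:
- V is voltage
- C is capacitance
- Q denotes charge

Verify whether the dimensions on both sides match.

Yes

V (voltage) has dimensions [I^-1 L^2 M T^-3].
C (capacitance) has dimensions [I^2 L^-2 M^-1 T^4].
Q (charge) has dimensions [I T].

Left side: [I^2 L^-2 M^-1 T^4]
Right side: [I^2 L^-2 M^-1 T^4]

Both sides have the same dimensions, so the equation is dimensionally consistent.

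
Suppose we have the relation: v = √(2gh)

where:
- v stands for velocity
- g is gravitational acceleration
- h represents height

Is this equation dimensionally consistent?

Yes

v (velocity) has dimensions [L T^-1].
g (gravitational acceleration) has dimensions [L T^-2].
h (height) has dimensions [L].

Left side: [L T^-1]
Right side: [L T^-1]

Both sides have the same dimensions, so the equation is dimensionally consistent.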